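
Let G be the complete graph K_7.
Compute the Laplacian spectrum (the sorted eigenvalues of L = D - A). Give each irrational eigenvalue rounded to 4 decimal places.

The graph has 7 vertices and degree multiset [6, 6, 6, 6, 6, 6, 6]; D is the diagonal matrix of degrees and L = D - A. Since every row of L sums to 0, the all-ones vector is in the kernel and 0 is an eigenvalue. The single zero eigenvalue shows the graph is connected. By the matrix-tree theorem the graph has (1/7) * product of the nonzero eigenvalues = 16807 spanning trees. The eigenvalues sum to 42, which equals trace(L) = 2|E|.

[0, 7, 7, 7, 7, 7, 7]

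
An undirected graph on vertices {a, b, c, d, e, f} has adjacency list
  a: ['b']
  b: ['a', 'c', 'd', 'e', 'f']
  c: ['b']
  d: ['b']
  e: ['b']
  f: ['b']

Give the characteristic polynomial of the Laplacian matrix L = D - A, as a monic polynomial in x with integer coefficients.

With the vertex order [a, b, c, d, e, f], the degrees are [1, 5, 1, 1, 1, 1], giving D = diag(1, 5, 1, 1, 1, 1) and L = D - A. L has integer entries, so p(x) = det(xI - L) has integer coefficients. Expanding the determinant yields x^6 - 10x^5 + 30x^4 - 40x^3 + 25x^2 - 6x. The coefficient of x^5 equals -trace(L) = -10, matching the sum of degrees. By the matrix-tree theorem the graph has (1/6) * product of the nonzero eigenvalues = 1 spanning tree.

x^6 - 10x^5 + 30x^4 - 40x^3 + 25x^2 - 6x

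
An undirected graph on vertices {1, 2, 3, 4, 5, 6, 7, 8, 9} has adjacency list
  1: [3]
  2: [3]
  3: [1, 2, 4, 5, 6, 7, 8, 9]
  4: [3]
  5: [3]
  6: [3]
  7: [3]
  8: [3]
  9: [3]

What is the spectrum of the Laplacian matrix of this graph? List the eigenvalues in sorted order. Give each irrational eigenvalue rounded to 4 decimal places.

With the vertex order [1, 2, 3, 4, 5, 6, 7, 8, 9], the degrees are [1, 1, 8, 1, 1, 1, 1, 1, 1], giving D = diag(1, 1, 8, 1, 1, 1, 1, 1, 1) and L = D - A. Diagonalising L (or applying a numerical eigensolver to the 9x9 matrix) gives the spectrum above. By the matrix-tree theorem the graph has (1/9) * product of the nonzero eigenvalues = 1 spanning tree.

[0, 1, 1, 1, 1, 1, 1, 1, 9]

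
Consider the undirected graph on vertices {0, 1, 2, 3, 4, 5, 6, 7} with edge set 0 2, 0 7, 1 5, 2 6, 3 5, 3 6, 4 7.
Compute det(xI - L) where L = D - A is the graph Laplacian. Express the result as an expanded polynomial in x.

x^8 - 14x^7 + 78x^6 - 220x^5 + 330x^4 - 252x^3 + 84x^2 - 8x

With the vertex order [0, 1, 2, 3, 4, 5, 6, 7], the degrees are [2, 1, 2, 2, 1, 2, 2, 2], giving D = diag(2, 1, 2, 2, 1, 2, 2, 2) and L = D - A. L has integer entries, so p(x) = det(xI - L) has integer coefficients. Expanding the determinant yields x^8 - 14x^7 + 78x^6 - 220x^5 + 330x^4 - 252x^3 + 84x^2 - 8x. Since p(0) = det(-L) = 0, x divides p(x). By the matrix-tree theorem the graph has (1/8) * product of the nonzero eigenvalues = 1 spanning tree.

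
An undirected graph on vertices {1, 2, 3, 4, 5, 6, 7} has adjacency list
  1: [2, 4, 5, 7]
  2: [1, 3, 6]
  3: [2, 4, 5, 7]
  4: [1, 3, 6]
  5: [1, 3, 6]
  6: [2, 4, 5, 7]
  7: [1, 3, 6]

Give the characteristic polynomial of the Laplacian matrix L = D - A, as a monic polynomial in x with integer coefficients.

x^7 - 24x^6 + 234x^5 - 1192x^4 + 3357x^3 - 4968x^2 + 3024x

Each diagonal entry of L is the vertex degree and each off-diagonal entry is -1 where an edge is present, 0 otherwise; in the order [1, 2, 3, 4, 5, 6, 7] the diagonal is [4, 3, 4, 3, 3, 4, 3]. Computing det(xI - L) by cofactor expansion (or equivalently via sum-over-permutations) gives x^7 - 24x^6 + 234x^5 - 1192x^4 + 3357x^3 - 4968x^2 + 3024x. Since p(0) = det(-L) = 0, x divides p(x).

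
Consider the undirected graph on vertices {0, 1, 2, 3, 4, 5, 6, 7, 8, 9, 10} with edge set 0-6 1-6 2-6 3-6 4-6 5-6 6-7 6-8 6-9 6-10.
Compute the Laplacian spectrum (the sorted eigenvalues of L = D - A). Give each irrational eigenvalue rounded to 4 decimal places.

[0, 1, 1, 1, 1, 1, 1, 1, 1, 1, 11]

Reading degrees in the order [0, 1, 2, 3, 4, 5, 6, 7, 8, 9, 10] gives [1, 1, 1, 1, 1, 1, 10, 1, 1, 1, 1]; set D = diag(1, 1, 1, 1, 1, 1, 10, 1, 1, 1, 1) and form L = D - A. L is symmetric positive semidefinite, so every eigenvalue is real and nonnegative. The eigenvalues sum to 20, which equals trace(L) = 2|E|. The largest eigenvalue, 11, is at most the vertex count 11.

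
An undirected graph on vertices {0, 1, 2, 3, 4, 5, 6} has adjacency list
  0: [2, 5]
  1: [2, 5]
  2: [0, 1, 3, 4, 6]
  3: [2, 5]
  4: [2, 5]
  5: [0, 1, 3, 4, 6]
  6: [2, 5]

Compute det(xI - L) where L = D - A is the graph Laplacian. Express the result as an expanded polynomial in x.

Reading degrees in the order [0, 1, 2, 3, 4, 5, 6] gives [2, 2, 5, 2, 2, 5, 2]; set D = diag(2, 2, 5, 2, 2, 5, 2) and form L = D - A. The eigenvalues of L are [0, 2, 2, 2, 2, 5, 7]; the characteristic polynomial is the product of (x - lambda_i), which multiplies out to x^7 - 20x^6 + 155x^5 - 600x^4 + 1240x^3 - 1312x^2 + 560x. The constant term is 0 because L is singular (the all-ones vector lies in its kernel). The largest eigenvalue, 7, is at most the vertex count 7. By the matrix-tree theorem the graph has (1/7) * product of the nonzero eigenvalues = 80 spanning trees.

x^7 - 20x^6 + 155x^5 - 600x^4 + 1240x^3 - 1312x^2 + 560x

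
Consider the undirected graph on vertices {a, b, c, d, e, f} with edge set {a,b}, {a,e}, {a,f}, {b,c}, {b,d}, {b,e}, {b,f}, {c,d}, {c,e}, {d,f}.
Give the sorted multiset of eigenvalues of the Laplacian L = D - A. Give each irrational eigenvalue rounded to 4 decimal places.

[0, 2.3820, 2.3820, 4.6180, 4.6180, 6]

Reading degrees in the order [a, b, c, d, e, f] gives [3, 5, 3, 3, 3, 3]; set D = diag(3, 5, 3, 3, 3, 3) and form L = D - A. L is symmetric positive semidefinite, so every eigenvalue is real and nonnegative. The eigenvalues sum to 20, which equals trace(L) = 2|E|.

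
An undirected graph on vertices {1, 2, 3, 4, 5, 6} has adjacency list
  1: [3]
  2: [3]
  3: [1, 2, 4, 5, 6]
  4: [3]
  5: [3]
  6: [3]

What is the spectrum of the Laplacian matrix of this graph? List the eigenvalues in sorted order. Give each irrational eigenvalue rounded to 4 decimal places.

Reading degrees in the order [1, 2, 3, 4, 5, 6] gives [1, 1, 5, 1, 1, 1]; set D = diag(1, 1, 5, 1, 1, 1) and form L = D - A. The multiplicity of 0 as a Laplacian eigenvalue equals the number of connected components. The single zero eigenvalue shows the graph is connected.

[0, 1, 1, 1, 1, 6]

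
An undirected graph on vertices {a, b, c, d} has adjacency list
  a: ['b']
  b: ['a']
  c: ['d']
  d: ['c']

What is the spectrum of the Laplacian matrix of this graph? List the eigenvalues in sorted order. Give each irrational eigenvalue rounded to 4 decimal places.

Each diagonal entry of L is the vertex degree and each off-diagonal entry is -1 where an edge is present, 0 otherwise; in the order [a, b, c, d] the diagonal is [1, 1, 1, 1]. The multiplicity of 0 as a Laplacian eigenvalue equals the number of connected components. The 2 zero eigenvalues correspond to the 2 connected components. The eigenvalues sum to 4, which equals trace(L) = 2|E|. There are 2 zeros in the spectrum, matching the 2 components.

[0, 0, 2, 2]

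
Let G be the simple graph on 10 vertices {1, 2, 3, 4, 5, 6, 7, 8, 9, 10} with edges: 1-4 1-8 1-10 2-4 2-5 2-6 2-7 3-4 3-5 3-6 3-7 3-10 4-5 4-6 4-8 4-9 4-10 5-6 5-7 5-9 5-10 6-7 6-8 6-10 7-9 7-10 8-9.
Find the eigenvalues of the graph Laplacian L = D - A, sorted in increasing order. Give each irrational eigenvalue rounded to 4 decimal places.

[0, 2.4163, 3.4171, 4.1576, 4.8547, 6.5550, 6.9213, 8.0095, 8.3251, 9.3435]

Each diagonal entry of L is the vertex degree and each off-diagonal entry is -1 where an edge is present, 0 otherwise; in the order [1, 2, 3, 4, 5, 6, 7, 8, 9, 10] the diagonal is [3, 4, 5, 8, 7, 7, 6, 4, 4, 6]. Diagonalising L (or applying a numerical eigensolver to the 10x10 matrix) gives the spectrum above. The single zero eigenvalue shows the graph is connected. The eigenvalues sum to 54, which equals trace(L) = 2|E|.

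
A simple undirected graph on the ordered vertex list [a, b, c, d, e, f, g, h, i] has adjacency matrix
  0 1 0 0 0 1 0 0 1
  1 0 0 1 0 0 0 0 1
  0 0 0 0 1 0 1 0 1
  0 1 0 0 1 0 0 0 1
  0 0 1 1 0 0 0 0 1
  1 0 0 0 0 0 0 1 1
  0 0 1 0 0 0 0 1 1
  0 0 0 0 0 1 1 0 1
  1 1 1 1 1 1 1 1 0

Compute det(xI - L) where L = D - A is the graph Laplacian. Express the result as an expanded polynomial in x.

x^9 - 32x^8 + 428x^7 - 3136x^6 + 13786x^5 - 37232x^4 + 60276x^3 - 53424x^2 + 19845x

With the vertex order [a, b, c, d, e, f, g, h, i], the degrees are [3, 3, 3, 3, 3, 3, 3, 3, 8], giving D = diag(3, 3, 3, 3, 3, 3, 3, 3, 8) and L = D - A. Computing det(xI - L) by cofactor expansion (or equivalently via sum-over-permutations) gives x^9 - 32x^8 + 428x^7 - 3136x^6 + 13786x^5 - 37232x^4 + 60276x^3 - 53424x^2 + 19845x. The coefficient of x^8 equals -trace(L) = -32, matching the sum of degrees. The eigenvalues sum to 32, which equals trace(L) = 2|E|.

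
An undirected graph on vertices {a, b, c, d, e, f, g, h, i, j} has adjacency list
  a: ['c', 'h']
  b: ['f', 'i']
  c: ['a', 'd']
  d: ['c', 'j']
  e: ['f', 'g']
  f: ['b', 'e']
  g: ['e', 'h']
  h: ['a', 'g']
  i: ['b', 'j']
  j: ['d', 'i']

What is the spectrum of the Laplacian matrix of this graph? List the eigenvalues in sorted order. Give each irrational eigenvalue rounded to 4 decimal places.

With the vertex order [a, b, c, d, e, f, g, h, i, j], the degrees are [2, 2, 2, 2, 2, 2, 2, 2, 2, 2], giving D = diag(2, 2, 2, 2, 2, 2, 2, 2, 2, 2) and L = D - A. The multiplicity of 0 as a Laplacian eigenvalue equals the number of connected components.

[0, 0.3820, 0.3820, 1.3820, 1.3820, 2.6180, 2.6180, 3.6180, 3.6180, 4]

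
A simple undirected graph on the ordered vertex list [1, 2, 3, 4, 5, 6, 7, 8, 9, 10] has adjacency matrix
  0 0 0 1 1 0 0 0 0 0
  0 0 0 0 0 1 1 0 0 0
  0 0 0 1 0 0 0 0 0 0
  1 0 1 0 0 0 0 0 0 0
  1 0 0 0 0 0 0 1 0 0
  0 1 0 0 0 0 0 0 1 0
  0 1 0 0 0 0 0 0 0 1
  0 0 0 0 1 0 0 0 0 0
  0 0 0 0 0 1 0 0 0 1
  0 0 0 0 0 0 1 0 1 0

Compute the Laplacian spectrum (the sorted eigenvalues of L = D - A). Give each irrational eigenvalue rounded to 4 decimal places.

Reading degrees in the order [1, 2, 3, 4, 5, 6, 7, 8, 9, 10] gives [2, 2, 1, 2, 2, 2, 2, 1, 2, 2]; set D = diag(2, 2, 1, 2, 2, 2, 2, 1, 2, 2) and form L = D - A. Since every row of L sums to 0, the all-ones vector is in the kernel and 0 is an eigenvalue. The 2 zero eigenvalues correspond to the 2 connected components. There are 2 zeros in the spectrum, matching the 2 components. The largest eigenvalue, 3.6180, is at most the vertex count 10.

[0, 0, 0.3820, 1.3820, 1.3820, 1.3820, 2.6180, 3.6180, 3.6180, 3.6180]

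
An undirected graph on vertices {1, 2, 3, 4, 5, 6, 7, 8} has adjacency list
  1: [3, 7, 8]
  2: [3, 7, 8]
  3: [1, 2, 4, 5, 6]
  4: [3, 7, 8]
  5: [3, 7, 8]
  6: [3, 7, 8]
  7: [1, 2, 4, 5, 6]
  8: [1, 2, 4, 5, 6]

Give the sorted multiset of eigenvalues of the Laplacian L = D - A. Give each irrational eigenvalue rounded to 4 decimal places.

[0, 3, 3, 3, 3, 5, 5, 8]

Each diagonal entry of L is the vertex degree and each off-diagonal entry is -1 where an edge is present, 0 otherwise; in the order [1, 2, 3, 4, 5, 6, 7, 8] the diagonal is [3, 3, 5, 3, 3, 3, 5, 5]. L is symmetric positive semidefinite, so every eigenvalue is real and nonnegative. The eigenvalues sum to 30, which equals trace(L) = 2|E|. The largest eigenvalue, 8, is at most the vertex count 8.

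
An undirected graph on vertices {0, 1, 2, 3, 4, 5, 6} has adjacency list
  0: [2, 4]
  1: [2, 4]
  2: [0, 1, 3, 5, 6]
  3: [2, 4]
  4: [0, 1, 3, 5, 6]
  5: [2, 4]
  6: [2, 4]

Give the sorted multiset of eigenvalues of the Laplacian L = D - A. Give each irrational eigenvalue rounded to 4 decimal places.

Reading degrees in the order [0, 1, 2, 3, 4, 5, 6] gives [2, 2, 5, 2, 5, 2, 2]; set D = diag(2, 2, 5, 2, 5, 2, 2) and form L = D - A. The multiplicity of 0 as a Laplacian eigenvalue equals the number of connected components. The eigenvalues sum to 20, which equals trace(L) = 2|E|.

[0, 2, 2, 2, 2, 5, 7]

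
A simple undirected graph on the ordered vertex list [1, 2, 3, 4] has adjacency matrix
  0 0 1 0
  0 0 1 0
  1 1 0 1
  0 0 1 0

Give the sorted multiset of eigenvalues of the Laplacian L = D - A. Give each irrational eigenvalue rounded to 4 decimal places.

Each diagonal entry of L is the vertex degree and each off-diagonal entry is -1 where an edge is present, 0 otherwise; in the order [1, 2, 3, 4] the diagonal is [1, 1, 3, 1]. Diagonalising L (or applying a numerical eigensolver to the 4x4 matrix) gives the spectrum above. The single zero eigenvalue shows the graph is connected. There is one zero in the spectrum, matching the 1 component. The eigenvalues sum to 6, which equals trace(L) = 2|E|.

[0, 1, 1, 4]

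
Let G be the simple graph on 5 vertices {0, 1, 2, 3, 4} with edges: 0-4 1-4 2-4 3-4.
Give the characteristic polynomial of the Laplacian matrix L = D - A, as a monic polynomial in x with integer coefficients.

Reading degrees in the order [0, 1, 2, 3, 4] gives [1, 1, 1, 1, 4]; set D = diag(1, 1, 1, 1, 4) and form L = D - A. L has integer entries, so p(x) = det(xI - L) has integer coefficients. Expanding the determinant yields x^5 - 8x^4 + 18x^3 - 16x^2 + 5x. The constant term is 0 because L is singular (the all-ones vector lies in its kernel). By the matrix-tree theorem the graph has (1/5) * product of the nonzero eigenvalues = 1 spanning tree. The eigenvalues sum to 8, which equals trace(L) = 2|E|.

x^5 - 8x^4 + 18x^3 - 16x^2 + 5x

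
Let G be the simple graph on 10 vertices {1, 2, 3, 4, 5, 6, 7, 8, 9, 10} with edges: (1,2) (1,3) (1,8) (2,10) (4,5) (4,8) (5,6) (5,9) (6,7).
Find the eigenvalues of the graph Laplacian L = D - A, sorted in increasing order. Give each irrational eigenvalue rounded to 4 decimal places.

[0, 0.1277, 0.5188, 0.6297, 1, 2, 2.3111, 2.7968, 4.1701, 4.4458]

Each diagonal entry of L is the vertex degree and each off-diagonal entry is -1 where an edge is present, 0 otherwise; in the order [1, 2, 3, 4, 5, 6, 7, 8, 9, 10] the diagonal is [3, 2, 1, 2, 3, 2, 1, 2, 1, 1]. L is symmetric positive semidefinite, so every eigenvalue is real and nonnegative. By the matrix-tree theorem the graph has (1/10) * product of the nonzero eigenvalues = 1 spanning tree.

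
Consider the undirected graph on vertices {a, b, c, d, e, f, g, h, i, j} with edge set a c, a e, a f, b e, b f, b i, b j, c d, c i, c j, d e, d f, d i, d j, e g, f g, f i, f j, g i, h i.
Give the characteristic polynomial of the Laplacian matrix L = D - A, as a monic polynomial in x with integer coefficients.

x^10 - 40x^9 + 690x^8 - 6722x^7 + 40643x^6 - 157562x^5 + 389513x^4 - 587168x^3 + 482901x^2 - 160680x

Each diagonal entry of L is the vertex degree and each off-diagonal entry is -1 where an edge is present, 0 otherwise; in the order [a, b, c, d, e, f, g, h, i, j] the diagonal is [3, 4, 4, 5, 4, 6, 3, 1, 6, 4]. Computing det(xI - L) by cofactor expansion (or equivalently via sum-over-permutations) gives x^10 - 40x^9 + 690x^8 - 6722x^7 + 40643x^6 - 157562x^5 + 389513x^4 - 587168x^3 + 482901x^2 - 160680x. The constant term is 0 because L is singular (the all-ones vector lies in its kernel). The largest eigenvalue, 7.7215, is at most the vertex count 10. There is one zero in the spectrum, matching the 1 component.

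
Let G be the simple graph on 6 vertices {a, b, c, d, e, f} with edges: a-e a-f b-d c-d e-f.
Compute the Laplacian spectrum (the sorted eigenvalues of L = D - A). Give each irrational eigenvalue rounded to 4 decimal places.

[0, 0, 1, 3, 3, 3]

Reading degrees in the order [a, b, c, d, e, f] gives [2, 1, 1, 2, 2, 2]; set D = diag(2, 1, 1, 2, 2, 2) and form L = D - A. The multiplicity of 0 as a Laplacian eigenvalue equals the number of connected components. The 2 zero eigenvalues correspond to the 2 connected components. There are 2 zeros in the spectrum, matching the 2 components.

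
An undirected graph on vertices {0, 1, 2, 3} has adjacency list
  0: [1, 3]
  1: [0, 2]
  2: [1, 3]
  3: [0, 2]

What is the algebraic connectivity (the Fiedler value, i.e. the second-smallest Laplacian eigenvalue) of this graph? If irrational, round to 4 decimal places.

Reading degrees in the order [0, 1, 2, 3] gives [2, 2, 2, 2]; set D = diag(2, 2, 2, 2) and form L = D - A. The sorted Laplacian eigenvalues are [0, 2, 2, 4]; the algebraic connectivity is the second entry, 2. There is one zero in the spectrum, matching the 1 component. The eigenvalues sum to 8, which equals trace(L) = 2|E|.

2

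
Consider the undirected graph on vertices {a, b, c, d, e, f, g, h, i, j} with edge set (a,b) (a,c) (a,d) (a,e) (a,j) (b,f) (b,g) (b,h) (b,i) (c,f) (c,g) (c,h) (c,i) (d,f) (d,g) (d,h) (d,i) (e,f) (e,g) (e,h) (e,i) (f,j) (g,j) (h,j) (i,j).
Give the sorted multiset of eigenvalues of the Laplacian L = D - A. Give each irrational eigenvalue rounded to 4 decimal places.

[0, 5, 5, 5, 5, 5, 5, 5, 5, 10]

With the vertex order [a, b, c, d, e, f, g, h, i, j], the degrees are [5, 5, 5, 5, 5, 5, 5, 5, 5, 5], giving D = diag(5, 5, 5, 5, 5, 5, 5, 5, 5, 5) and L = D - A. L is symmetric positive semidefinite, so every eigenvalue is real and nonnegative. The largest eigenvalue, 10, is at most the vertex count 10.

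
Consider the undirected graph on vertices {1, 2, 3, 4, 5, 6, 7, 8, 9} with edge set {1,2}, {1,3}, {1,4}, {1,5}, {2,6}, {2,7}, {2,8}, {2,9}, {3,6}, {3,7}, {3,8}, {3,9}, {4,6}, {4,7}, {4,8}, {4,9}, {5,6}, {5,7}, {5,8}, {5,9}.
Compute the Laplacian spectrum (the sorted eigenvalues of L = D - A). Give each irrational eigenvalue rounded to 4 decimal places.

[0, 4, 4, 4, 4, 5, 5, 5, 9]

With the vertex order [1, 2, 3, 4, 5, 6, 7, 8, 9], the degrees are [4, 5, 5, 5, 5, 4, 4, 4, 4], giving D = diag(4, 5, 5, 5, 5, 4, 4, 4, 4) and L = D - A. Since every row of L sums to 0, the all-ones vector is in the kernel and 0 is an eigenvalue. The largest eigenvalue, 9, is at most the vertex count 9.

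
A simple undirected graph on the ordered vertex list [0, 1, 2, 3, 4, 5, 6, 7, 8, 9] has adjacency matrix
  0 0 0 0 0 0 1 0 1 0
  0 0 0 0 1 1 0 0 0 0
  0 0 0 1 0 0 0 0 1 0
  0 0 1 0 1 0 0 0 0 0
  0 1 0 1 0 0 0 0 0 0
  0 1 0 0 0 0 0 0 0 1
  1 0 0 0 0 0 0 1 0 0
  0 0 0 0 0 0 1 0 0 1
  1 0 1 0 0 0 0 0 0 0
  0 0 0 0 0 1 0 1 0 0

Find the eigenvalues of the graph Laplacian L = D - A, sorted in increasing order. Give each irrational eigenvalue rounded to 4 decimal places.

[0, 0.3820, 0.3820, 1.3820, 1.3820, 2.6180, 2.6180, 3.6180, 3.6180, 4]

With the vertex order [0, 1, 2, 3, 4, 5, 6, 7, 8, 9], the degrees are [2, 2, 2, 2, 2, 2, 2, 2, 2, 2], giving D = diag(2, 2, 2, 2, 2, 2, 2, 2, 2, 2) and L = D - A. L is symmetric positive semidefinite, so every eigenvalue is real and nonnegative.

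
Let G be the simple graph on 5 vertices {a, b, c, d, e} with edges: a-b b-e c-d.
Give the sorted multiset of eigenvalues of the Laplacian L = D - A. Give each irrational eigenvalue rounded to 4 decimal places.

Reading degrees in the order [a, b, c, d, e] gives [1, 2, 1, 1, 1]; set D = diag(1, 2, 1, 1, 1) and form L = D - A. L is symmetric positive semidefinite, so every eigenvalue is real and nonnegative. The 2 zero eigenvalues correspond to the 2 connected components.

[0, 0, 1, 2, 3]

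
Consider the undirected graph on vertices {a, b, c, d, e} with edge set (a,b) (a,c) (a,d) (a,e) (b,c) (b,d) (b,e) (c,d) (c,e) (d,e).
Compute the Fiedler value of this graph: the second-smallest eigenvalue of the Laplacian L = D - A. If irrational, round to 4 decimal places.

5

With the vertex order [a, b, c, d, e], the degrees are [4, 4, 4, 4, 4], giving D = diag(4, 4, 4, 4, 4) and L = D - A. The smallest Laplacian eigenvalue is always 0. The next one, lambda_2 = 5, measures how hard the graph is to disconnect: larger values mean better connectivity. The eigenvalues sum to 20, which equals trace(L) = 2|E|.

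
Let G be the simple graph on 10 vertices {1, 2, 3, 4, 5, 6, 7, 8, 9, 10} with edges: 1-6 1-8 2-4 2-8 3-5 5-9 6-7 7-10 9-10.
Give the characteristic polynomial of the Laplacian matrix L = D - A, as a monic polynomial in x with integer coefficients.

Reading degrees in the order [1, 2, 3, 4, 5, 6, 7, 8, 9, 10] gives [2, 2, 1, 1, 2, 2, 2, 2, 2, 2]; set D = diag(2, 2, 1, 1, 2, 2, 2, 2, 2, 2) and form L = D - A. L has integer entries, so p(x) = det(xI - L) has integer coefficients. Expanding the determinant yields x^10 - 18x^9 + 136x^8 - 560x^7 + 1365x^6 - 2002x^5 + 1716x^4 - 792x^3 + 165x^2 - 10x. Since p(0) = det(-L) = 0, x divides p(x). The largest eigenvalue, 3.9021, is at most the vertex count 10.

x^10 - 18x^9 + 136x^8 - 560x^7 + 1365x^6 - 2002x^5 + 1716x^4 - 792x^3 + 165x^2 - 10x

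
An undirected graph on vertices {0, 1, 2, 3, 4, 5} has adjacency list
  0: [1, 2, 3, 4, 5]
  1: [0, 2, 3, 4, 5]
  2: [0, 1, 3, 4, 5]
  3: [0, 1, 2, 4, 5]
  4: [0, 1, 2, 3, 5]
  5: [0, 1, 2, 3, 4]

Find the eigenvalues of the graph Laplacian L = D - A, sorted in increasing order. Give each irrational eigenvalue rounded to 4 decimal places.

[0, 6, 6, 6, 6, 6]

Each diagonal entry of L is the vertex degree and each off-diagonal entry is -1 where an edge is present, 0 otherwise; in the order [0, 1, 2, 3, 4, 5] the diagonal is [5, 5, 5, 5, 5, 5]. The multiplicity of 0 as a Laplacian eigenvalue equals the number of connected components. The single zero eigenvalue shows the graph is connected. The largest eigenvalue, 6, is at most the vertex count 6. There is one zero in the spectrum, matching the 1 component.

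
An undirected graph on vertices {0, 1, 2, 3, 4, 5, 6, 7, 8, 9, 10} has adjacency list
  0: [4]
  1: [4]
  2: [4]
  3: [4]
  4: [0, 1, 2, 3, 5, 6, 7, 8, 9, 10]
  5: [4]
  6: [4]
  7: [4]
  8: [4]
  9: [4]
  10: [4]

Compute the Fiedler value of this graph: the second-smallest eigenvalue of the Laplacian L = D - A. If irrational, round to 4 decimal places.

1

Reading degrees in the order [0, 1, 2, 3, 4, 5, 6, 7, 8, 9, 10] gives [1, 1, 1, 1, 10, 1, 1, 1, 1, 1, 1]; set D = diag(1, 1, 1, 1, 10, 1, 1, 1, 1, 1, 1) and form L = D - A. The smallest Laplacian eigenvalue is always 0. The next one, lambda_2 = 1, measures how hard the graph is to disconnect: larger values mean better connectivity. The eigenvalues sum to 20, which equals trace(L) = 2|E|.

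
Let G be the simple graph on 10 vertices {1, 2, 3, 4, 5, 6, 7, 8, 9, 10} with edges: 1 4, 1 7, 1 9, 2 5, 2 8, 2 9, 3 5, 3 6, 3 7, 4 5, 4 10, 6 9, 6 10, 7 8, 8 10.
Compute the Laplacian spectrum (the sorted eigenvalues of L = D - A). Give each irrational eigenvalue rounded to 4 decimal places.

With the vertex order [1, 2, 3, 4, 5, 6, 7, 8, 9, 10], the degrees are [3, 3, 3, 3, 3, 3, 3, 3, 3, 3], giving D = diag(3, 3, 3, 3, 3, 3, 3, 3, 3, 3) and L = D - A. L is symmetric positive semidefinite, so every eigenvalue is real and nonnegative. The largest eigenvalue, 5, is at most the vertex count 10.

[0, 2, 2, 2, 2, 2, 5, 5, 5, 5]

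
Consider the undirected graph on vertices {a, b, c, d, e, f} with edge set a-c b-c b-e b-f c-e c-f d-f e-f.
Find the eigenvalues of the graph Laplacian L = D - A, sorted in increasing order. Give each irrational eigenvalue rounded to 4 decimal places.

[0, 0.7639, 1.2679, 4, 4.7321, 5.2361]

With the vertex order [a, b, c, d, e, f], the degrees are [1, 3, 4, 1, 3, 4], giving D = diag(1, 3, 4, 1, 3, 4) and L = D - A. Diagonalising L (or applying a numerical eigensolver to the 6x6 matrix) gives the spectrum above. The single zero eigenvalue shows the graph is connected. The largest eigenvalue, 5.2361, is at most the vertex count 6.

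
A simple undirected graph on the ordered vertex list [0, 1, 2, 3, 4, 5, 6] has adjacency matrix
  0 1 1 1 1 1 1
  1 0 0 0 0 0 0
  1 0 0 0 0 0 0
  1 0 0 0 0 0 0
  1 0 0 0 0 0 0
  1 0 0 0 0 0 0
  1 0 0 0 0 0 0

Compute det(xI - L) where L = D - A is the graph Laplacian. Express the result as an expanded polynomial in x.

With the vertex order [0, 1, 2, 3, 4, 5, 6], the degrees are [6, 1, 1, 1, 1, 1, 1], giving D = diag(6, 1, 1, 1, 1, 1, 1) and L = D - A. Computing det(xI - L) by cofactor expansion (or equivalently via sum-over-permutations) gives x^7 - 12x^6 + 45x^5 - 80x^4 + 75x^3 - 36x^2 + 7x. The constant term is 0 because L is singular (the all-ones vector lies in its kernel).

x^7 - 12x^6 + 45x^5 - 80x^4 + 75x^3 - 36x^2 + 7x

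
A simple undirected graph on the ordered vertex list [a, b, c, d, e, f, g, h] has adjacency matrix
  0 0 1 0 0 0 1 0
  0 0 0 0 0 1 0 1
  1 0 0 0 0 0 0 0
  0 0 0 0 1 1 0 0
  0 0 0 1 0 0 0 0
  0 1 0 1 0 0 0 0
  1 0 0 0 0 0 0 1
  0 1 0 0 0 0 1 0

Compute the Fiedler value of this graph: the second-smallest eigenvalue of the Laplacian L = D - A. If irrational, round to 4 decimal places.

With the vertex order [a, b, c, d, e, f, g, h], the degrees are [2, 2, 1, 2, 1, 2, 2, 2], giving D = diag(2, 2, 1, 2, 1, 2, 2, 2) and L = D - A. The smallest Laplacian eigenvalue is always 0. The next one, lambda_2 = 0.1522, measures how hard the graph is to disconnect: larger values mean better connectivity. The eigenvalues sum to 14, which equals trace(L) = 2|E|.

0.1522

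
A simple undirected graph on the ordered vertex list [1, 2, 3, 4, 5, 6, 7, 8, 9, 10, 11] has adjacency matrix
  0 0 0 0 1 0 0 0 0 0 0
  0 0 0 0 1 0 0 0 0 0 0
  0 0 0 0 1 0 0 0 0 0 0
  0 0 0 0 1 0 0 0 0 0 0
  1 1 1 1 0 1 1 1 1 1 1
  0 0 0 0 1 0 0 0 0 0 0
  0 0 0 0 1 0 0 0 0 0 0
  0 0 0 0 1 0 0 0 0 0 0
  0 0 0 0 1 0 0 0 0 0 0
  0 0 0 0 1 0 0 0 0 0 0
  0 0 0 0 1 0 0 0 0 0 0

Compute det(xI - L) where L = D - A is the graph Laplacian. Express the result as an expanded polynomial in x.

Each diagonal entry of L is the vertex degree and each off-diagonal entry is -1 where an edge is present, 0 otherwise; in the order [1, 2, 3, 4, 5, 6, 7, 8, 9, 10, 11] the diagonal is [1, 1, 1, 1, 10, 1, 1, 1, 1, 1, 1]. L has integer entries, so p(x) = det(xI - L) has integer coefficients. Expanding the determinant yields x^11 - 20x^10 + 135x^9 - 480x^8 + 1050x^7 - 1512x^6 + 1470x^5 - 960x^4 + 405x^3 - 100x^2 + 11x. Since p(0) = det(-L) = 0, x divides p(x).

x^11 - 20x^10 + 135x^9 - 480x^8 + 1050x^7 - 1512x^6 + 1470x^5 - 960x^4 + 405x^3 - 100x^2 + 11x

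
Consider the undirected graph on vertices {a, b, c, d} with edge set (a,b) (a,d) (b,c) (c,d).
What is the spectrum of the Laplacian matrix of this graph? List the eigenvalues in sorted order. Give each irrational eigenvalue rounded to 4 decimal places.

With the vertex order [a, b, c, d], the degrees are [2, 2, 2, 2], giving D = diag(2, 2, 2, 2) and L = D - A. L is symmetric positive semidefinite, so every eigenvalue is real and nonnegative. The single zero eigenvalue shows the graph is connected. By the matrix-tree theorem the graph has (1/4) * product of the nonzero eigenvalues = 4 spanning trees.

[0, 2, 2, 4]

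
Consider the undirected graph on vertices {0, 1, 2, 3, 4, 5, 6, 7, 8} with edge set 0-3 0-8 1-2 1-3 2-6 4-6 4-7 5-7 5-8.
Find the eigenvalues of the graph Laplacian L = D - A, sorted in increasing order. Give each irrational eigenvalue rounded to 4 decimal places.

[0, 0.4679, 0.4679, 1.6527, 1.6527, 3, 3, 3.8794, 3.8794]

With the vertex order [0, 1, 2, 3, 4, 5, 6, 7, 8], the degrees are [2, 2, 2, 2, 2, 2, 2, 2, 2], giving D = diag(2, 2, 2, 2, 2, 2, 2, 2, 2) and L = D - A. The multiplicity of 0 as a Laplacian eigenvalue equals the number of connected components. The single zero eigenvalue shows the graph is connected.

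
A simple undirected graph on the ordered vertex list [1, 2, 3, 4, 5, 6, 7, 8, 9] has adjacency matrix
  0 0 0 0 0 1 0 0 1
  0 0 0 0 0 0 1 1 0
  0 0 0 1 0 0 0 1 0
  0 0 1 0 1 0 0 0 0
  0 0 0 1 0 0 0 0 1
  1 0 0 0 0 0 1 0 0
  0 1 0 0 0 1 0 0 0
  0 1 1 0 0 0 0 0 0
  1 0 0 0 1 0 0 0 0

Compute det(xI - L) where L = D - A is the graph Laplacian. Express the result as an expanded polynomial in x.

x^9 - 18x^8 + 135x^7 - 546x^6 + 1287x^5 - 1782x^4 + 1386x^3 - 540x^2 + 81x

Each diagonal entry of L is the vertex degree and each off-diagonal entry is -1 where an edge is present, 0 otherwise; in the order [1, 2, 3, 4, 5, 6, 7, 8, 9] the diagonal is [2, 2, 2, 2, 2, 2, 2, 2, 2]. L has integer entries, so p(x) = det(xI - L) has integer coefficients. Expanding the determinant yields x^9 - 18x^8 + 135x^7 - 546x^6 + 1287x^5 - 1782x^4 + 1386x^3 - 540x^2 + 81x. Since p(0) = det(-L) = 0, x divides p(x). The largest eigenvalue, 3.8794, is at most the vertex count 9.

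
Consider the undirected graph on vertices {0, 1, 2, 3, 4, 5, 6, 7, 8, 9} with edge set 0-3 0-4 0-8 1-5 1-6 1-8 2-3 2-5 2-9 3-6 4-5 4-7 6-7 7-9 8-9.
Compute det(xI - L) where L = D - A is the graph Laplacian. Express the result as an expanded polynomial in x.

Reading degrees in the order [0, 1, 2, 3, 4, 5, 6, 7, 8, 9] gives [3, 3, 3, 3, 3, 3, 3, 3, 3, 3]; set D = diag(3, 3, 3, 3, 3, 3, 3, 3, 3, 3) and form L = D - A. The eigenvalues of L are [0, 2, 2, 2, 2, 2, 5, 5, 5, 5]; the characteristic polynomial is the product of (x - lambda_i), which multiplies out to x^10 - 30x^9 + 390x^8 - 2880x^7 + 13305x^6 - 39882x^5 + 77640x^4 - 94800x^3 + 66000x^2 - 20000x. The constant term is 0 because L is singular (the all-ones vector lies in its kernel). The eigenvalues sum to 30, which equals trace(L) = 2|E|.

x^10 - 30x^9 + 390x^8 - 2880x^7 + 13305x^6 - 39882x^5 + 77640x^4 - 94800x^3 + 66000x^2 - 20000x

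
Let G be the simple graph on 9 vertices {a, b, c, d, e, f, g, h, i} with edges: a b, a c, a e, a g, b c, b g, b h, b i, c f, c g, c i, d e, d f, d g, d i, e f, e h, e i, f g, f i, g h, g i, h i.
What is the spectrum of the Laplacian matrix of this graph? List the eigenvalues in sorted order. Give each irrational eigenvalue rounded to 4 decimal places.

Each diagonal entry of L is the vertex degree and each off-diagonal entry is -1 where an edge is present, 0 otherwise; in the order [a, b, c, d, e, f, g, h, i] the diagonal is [4, 5, 5, 4, 5, 5, 7, 4, 7]. The multiplicity of 0 as a Laplacian eigenvalue equals the number of connected components. The single zero eigenvalue shows the graph is connected. By the matrix-tree theorem the graph has (1/9) * product of the nonzero eigenvalues = 84144 spanning trees. There is one zero in the spectrum, matching the 1 component.

[0, 3.0199, 3.6520, 4.4780, 5.2549, 6.4501, 6.6821, 8, 8.4630]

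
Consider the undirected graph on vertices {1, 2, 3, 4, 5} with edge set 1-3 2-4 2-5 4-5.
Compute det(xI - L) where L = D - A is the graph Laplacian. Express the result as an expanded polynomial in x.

With the vertex order [1, 2, 3, 4, 5], the degrees are [1, 2, 1, 2, 2], giving D = diag(1, 2, 1, 2, 2) and L = D - A. Computing det(xI - L) by cofactor expansion (or equivalently via sum-over-permutations) gives x^5 - 8x^4 + 21x^3 - 18x^2. The constant term is 0 because L is singular (the all-ones vector lies in its kernel). The largest eigenvalue, 3, is at most the vertex count 5.

x^5 - 8x^4 + 21x^3 - 18x^2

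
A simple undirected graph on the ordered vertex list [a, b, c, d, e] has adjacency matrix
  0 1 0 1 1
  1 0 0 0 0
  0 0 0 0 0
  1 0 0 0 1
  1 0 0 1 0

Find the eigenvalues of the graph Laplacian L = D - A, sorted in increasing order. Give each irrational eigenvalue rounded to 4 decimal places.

Reading degrees in the order [a, b, c, d, e] gives [3, 1, 0, 2, 2]; set D = diag(3, 1, 0, 2, 2) and form L = D - A. L is symmetric positive semidefinite, so every eigenvalue is real and nonnegative. The 2 zero eigenvalues correspond to the 2 connected components. The eigenvalues sum to 8, which equals trace(L) = 2|E|.

[0, 0, 1, 3, 4]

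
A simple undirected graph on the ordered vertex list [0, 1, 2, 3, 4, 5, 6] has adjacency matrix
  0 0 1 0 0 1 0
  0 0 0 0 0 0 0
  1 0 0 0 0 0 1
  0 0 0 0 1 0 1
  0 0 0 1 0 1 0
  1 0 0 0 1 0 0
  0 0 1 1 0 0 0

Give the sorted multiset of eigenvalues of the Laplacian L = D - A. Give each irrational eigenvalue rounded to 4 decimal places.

[0, 0, 1, 1, 3, 3, 4]

Each diagonal entry of L is the vertex degree and each off-diagonal entry is -1 where an edge is present, 0 otherwise; in the order [0, 1, 2, 3, 4, 5, 6] the diagonal is [2, 0, 2, 2, 2, 2, 2]. L is symmetric positive semidefinite, so every eigenvalue is real and nonnegative. The 2 zero eigenvalues correspond to the 2 connected components. The largest eigenvalue, 4, is at most the vertex count 7. The eigenvalues sum to 12, which equals trace(L) = 2|E|.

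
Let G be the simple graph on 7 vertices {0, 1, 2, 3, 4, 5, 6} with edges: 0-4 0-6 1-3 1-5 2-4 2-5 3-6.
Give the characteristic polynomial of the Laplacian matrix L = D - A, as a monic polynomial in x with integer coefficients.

Each diagonal entry of L is the vertex degree and each off-diagonal entry is -1 where an edge is present, 0 otherwise; in the order [0, 1, 2, 3, 4, 5, 6] the diagonal is [2, 2, 2, 2, 2, 2, 2]. L has integer entries, so p(x) = det(xI - L) has integer coefficients. Expanding the determinant yields x^7 - 14x^6 + 77x^5 - 210x^4 + 294x^3 - 196x^2 + 49x. Since p(0) = det(-L) = 0, x divides p(x).

x^7 - 14x^6 + 77x^5 - 210x^4 + 294x^3 - 196x^2 + 49x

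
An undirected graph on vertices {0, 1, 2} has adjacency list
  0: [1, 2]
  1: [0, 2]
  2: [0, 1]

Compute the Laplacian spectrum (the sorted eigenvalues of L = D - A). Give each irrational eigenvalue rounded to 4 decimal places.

Reading degrees in the order [0, 1, 2] gives [2, 2, 2]; set D = diag(2, 2, 2) and form L = D - A. L is symmetric positive semidefinite, so every eigenvalue is real and nonnegative.

[0, 3, 3]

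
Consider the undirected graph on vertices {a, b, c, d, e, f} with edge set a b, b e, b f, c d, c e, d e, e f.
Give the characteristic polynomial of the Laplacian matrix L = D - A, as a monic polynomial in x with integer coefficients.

x^6 - 14x^5 + 72x^4 - 166x^3 + 165x^2 - 54x

With the vertex order [a, b, c, d, e, f], the degrees are [1, 3, 2, 2, 4, 2], giving D = diag(1, 3, 2, 2, 4, 2) and L = D - A. L has integer entries, so p(x) = det(xI - L) has integer coefficients. Expanding the determinant yields x^6 - 14x^5 + 72x^4 - 166x^3 + 165x^2 - 54x. The constant term is 0 because L is singular (the all-ones vector lies in its kernel). There is one zero in the spectrum, matching the 1 component. The eigenvalues sum to 14, which equals trace(L) = 2|E|.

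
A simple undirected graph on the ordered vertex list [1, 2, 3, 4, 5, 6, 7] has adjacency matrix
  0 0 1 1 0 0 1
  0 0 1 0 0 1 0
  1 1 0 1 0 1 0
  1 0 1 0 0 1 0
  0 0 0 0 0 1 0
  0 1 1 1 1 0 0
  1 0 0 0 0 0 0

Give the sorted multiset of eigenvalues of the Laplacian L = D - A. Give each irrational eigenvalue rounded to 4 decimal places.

With the vertex order [1, 2, 3, 4, 5, 6, 7], the degrees are [3, 2, 4, 3, 1, 4, 1], giving D = diag(3, 2, 4, 3, 1, 4, 1) and L = D - A. The multiplicity of 0 as a Laplacian eigenvalue equals the number of connected components. The single zero eigenvalue shows the graph is connected. The eigenvalues sum to 18, which equals trace(L) = 2|E|. There is one zero in the spectrum, matching the 1 component.

[0, 0.5972, 1.1345, 2.1360, 3.8640, 4.8655, 5.4028]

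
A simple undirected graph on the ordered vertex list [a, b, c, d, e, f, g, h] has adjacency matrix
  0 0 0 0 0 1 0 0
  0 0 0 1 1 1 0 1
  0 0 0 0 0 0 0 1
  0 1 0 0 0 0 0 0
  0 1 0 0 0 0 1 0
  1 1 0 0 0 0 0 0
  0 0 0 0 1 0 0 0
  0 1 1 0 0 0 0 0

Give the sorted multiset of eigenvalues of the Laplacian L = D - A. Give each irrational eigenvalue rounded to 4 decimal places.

Each diagonal entry of L is the vertex degree and each off-diagonal entry is -1 where an edge is present, 0 otherwise; in the order [a, b, c, d, e, f, g, h] the diagonal is [1, 4, 1, 1, 2, 2, 1, 2]. The multiplicity of 0 as a Laplacian eigenvalue equals the number of connected components.

[0, 0.3820, 0.3820, 0.7639, 2, 2.6180, 2.6180, 5.2361]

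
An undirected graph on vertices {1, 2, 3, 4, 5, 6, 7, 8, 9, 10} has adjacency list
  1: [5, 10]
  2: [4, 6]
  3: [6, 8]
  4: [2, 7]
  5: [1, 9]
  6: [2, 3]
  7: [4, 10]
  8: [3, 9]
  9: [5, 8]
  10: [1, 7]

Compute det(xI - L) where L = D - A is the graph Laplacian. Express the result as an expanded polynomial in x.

Reading degrees in the order [1, 2, 3, 4, 5, 6, 7, 8, 9, 10] gives [2, 2, 2, 2, 2, 2, 2, 2, 2, 2]; set D = diag(2, 2, 2, 2, 2, 2, 2, 2, 2, 2) and form L = D - A. L has integer entries, so p(x) = det(xI - L) has integer coefficients. Expanding the determinant yields x^10 - 20x^9 + 170x^8 - 800x^7 + 2275x^6 - 4004x^5 + 4290x^4 - 2640x^3 + 825x^2 - 100x. The constant term is 0 because L is singular (the all-ones vector lies in its kernel). There is one zero in the spectrum, matching the 1 component.

x^10 - 20x^9 + 170x^8 - 800x^7 + 2275x^6 - 4004x^5 + 4290x^4 - 2640x^3 + 825x^2 - 100x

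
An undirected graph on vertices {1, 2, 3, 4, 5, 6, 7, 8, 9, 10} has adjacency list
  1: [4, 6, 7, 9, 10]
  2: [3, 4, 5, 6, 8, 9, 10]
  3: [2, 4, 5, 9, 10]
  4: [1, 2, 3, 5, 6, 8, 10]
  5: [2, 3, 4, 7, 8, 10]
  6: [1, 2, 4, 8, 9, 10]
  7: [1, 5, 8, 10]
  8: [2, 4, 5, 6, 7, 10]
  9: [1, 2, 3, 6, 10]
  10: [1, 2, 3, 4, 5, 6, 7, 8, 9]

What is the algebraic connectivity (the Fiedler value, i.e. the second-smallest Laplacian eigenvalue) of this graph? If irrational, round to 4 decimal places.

3.4708

Each diagonal entry of L is the vertex degree and each off-diagonal entry is -1 where an edge is present, 0 otherwise; in the order [1, 2, 3, 4, 5, 6, 7, 8, 9, 10] the diagonal is [5, 7, 5, 7, 6, 6, 4, 6, 5, 9]. Computing the eigenvalues of L and sorting gives [0, 3.4708, 4.0919, 5.0367, 5.9364, 7.1192, 7.6606, 8.1861, 8.4982, 10]. The Fiedler value lambda_2 = 3.4708 is strictly positive, so the graph is connected. The largest eigenvalue, 10, is at most the vertex count 10.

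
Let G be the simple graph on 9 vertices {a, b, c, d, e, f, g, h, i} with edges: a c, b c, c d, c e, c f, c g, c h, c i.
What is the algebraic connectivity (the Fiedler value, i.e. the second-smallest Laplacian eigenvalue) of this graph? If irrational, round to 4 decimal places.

1

Each diagonal entry of L is the vertex degree and each off-diagonal entry is -1 where an edge is present, 0 otherwise; in the order [a, b, c, d, e, f, g, h, i] the diagonal is [1, 1, 8, 1, 1, 1, 1, 1, 1]. Computing the eigenvalues of L and sorting gives [0, 1, 1, 1, 1, 1, 1, 1, 9]. The Fiedler value lambda_2 = 1 is strictly positive, so the graph is connected.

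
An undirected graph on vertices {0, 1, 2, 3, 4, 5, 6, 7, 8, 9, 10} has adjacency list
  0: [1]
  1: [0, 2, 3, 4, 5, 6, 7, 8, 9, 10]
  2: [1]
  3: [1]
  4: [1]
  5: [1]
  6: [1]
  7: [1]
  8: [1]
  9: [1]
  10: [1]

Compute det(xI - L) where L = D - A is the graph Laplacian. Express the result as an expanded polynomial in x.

With the vertex order [0, 1, 2, 3, 4, 5, 6, 7, 8, 9, 10], the degrees are [1, 10, 1, 1, 1, 1, 1, 1, 1, 1, 1], giving D = diag(1, 10, 1, 1, 1, 1, 1, 1, 1, 1, 1) and L = D - A. L has integer entries, so p(x) = det(xI - L) has integer coefficients. Expanding the determinant yields x^11 - 20x^10 + 135x^9 - 480x^8 + 1050x^7 - 1512x^6 + 1470x^5 - 960x^4 + 405x^3 - 100x^2 + 11x. The constant term is 0 because L is singular (the all-ones vector lies in its kernel).

x^11 - 20x^10 + 135x^9 - 480x^8 + 1050x^7 - 1512x^6 + 1470x^5 - 960x^4 + 405x^3 - 100x^2 + 11x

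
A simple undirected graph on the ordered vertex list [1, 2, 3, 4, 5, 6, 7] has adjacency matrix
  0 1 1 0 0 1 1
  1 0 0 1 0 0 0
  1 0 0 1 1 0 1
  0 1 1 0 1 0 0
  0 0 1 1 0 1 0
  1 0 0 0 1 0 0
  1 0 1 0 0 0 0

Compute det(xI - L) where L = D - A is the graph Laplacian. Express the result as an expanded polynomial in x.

x^7 - 20x^6 + 159x^5 - 640x^4 + 1371x^3 - 1484x^2 + 637x

Reading degrees in the order [1, 2, 3, 4, 5, 6, 7] gives [4, 2, 4, 3, 3, 2, 2]; set D = diag(4, 2, 4, 3, 3, 2, 2) and form L = D - A. Computing det(xI - L) by cofactor expansion (or equivalently via sum-over-permutations) gives x^7 - 20x^6 + 159x^5 - 640x^4 + 1371x^3 - 1484x^2 + 637x. The coefficient of x^6 equals -trace(L) = -20, matching the sum of degrees. By the matrix-tree theorem the graph has (1/7) * product of the nonzero eigenvalues = 91 spanning trees. The eigenvalues sum to 20, which equals trace(L) = 2|E|.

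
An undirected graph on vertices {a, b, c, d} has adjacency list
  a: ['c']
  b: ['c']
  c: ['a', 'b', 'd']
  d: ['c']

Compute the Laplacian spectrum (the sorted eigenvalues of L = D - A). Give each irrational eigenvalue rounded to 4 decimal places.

[0, 1, 1, 4]

With the vertex order [a, b, c, d], the degrees are [1, 1, 3, 1], giving D = diag(1, 1, 3, 1) and L = D - A. Since every row of L sums to 0, the all-ones vector is in the kernel and 0 is an eigenvalue. By the matrix-tree theorem the graph has (1/4) * product of the nonzero eigenvalues = 1 spanning tree.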